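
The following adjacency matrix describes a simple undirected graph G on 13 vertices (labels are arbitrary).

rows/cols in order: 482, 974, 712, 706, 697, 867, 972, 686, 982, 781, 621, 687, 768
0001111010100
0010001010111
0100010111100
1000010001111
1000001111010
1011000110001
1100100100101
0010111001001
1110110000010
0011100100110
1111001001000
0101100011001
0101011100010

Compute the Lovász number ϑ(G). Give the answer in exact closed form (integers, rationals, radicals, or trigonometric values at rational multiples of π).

sqrt(13)

N(982) = {482, 974, 712, 697, 867, 687}, |N(982)| = 6.
N(621) = {482, 974, 712, 706, 972, 781}, |N(621)| = 6.
deg(768) = 6; N(768) = {974, 706, 867, 972, 686, 687}.
Vertex 687 has 6 neighbors: 974, 706, 697, 982, 781, 768.
6-regular, N=13; Paley(13): SR with (k,λ,μ)=(6,2,3).
A has 3 distinct eigenvalues ≈ [6.0, 1.30278, -2.30278].
λ_max=6, λ_min=-sqrt(13)/2 - 1/2; ϑ = −13·λ_min/(λ_max−λ_min) = sqrt(13).
ϑ(G) ≈ 3.605551.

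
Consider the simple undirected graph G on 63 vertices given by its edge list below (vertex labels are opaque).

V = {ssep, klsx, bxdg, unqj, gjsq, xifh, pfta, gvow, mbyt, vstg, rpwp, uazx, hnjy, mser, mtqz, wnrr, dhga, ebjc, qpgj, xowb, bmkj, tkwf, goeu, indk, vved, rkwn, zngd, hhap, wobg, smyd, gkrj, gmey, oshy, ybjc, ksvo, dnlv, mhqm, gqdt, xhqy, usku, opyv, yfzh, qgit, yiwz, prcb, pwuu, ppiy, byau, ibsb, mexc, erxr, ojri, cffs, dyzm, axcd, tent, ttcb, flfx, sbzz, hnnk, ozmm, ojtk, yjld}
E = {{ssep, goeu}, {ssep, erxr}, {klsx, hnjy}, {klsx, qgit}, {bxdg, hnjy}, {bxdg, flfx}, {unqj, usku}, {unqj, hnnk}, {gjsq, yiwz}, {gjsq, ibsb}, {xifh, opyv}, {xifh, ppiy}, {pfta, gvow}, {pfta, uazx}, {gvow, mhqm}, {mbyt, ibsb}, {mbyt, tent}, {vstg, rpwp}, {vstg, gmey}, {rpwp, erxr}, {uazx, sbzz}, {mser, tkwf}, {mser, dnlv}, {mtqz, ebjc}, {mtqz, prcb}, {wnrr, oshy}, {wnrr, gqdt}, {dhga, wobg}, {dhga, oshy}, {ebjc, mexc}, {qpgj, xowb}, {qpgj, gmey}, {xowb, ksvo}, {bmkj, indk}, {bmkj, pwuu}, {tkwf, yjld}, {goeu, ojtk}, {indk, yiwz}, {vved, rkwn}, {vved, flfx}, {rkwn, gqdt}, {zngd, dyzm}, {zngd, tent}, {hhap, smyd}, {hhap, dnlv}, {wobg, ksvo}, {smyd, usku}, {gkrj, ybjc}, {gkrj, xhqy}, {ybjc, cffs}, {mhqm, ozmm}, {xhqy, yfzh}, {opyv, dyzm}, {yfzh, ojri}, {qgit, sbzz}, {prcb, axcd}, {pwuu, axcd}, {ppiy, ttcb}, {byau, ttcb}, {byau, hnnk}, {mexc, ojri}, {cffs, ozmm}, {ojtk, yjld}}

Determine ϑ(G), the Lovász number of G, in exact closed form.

63*cos(pi/63)/(cos(pi/63) + 1)

Vertex goeu has 2 neighbors: ssep, ojtk.
Vertex ebjc has 2 neighbors: mtqz, mexc.
deg(dhga) = 2; N(dhga) = {wobg, oshy}.
N(rpwp) = {vstg, erxr}, |N(rpwp)| = 2.
Regular of degree 2 on 63 vertices: a single 63-cycle (edge-transitive).
A has 32 distinct eigenvalues ≈ [2.0, 1.99006, 1.96034, 1.91115, 1.84295, 1.75644, 1.65248, 1.53209, 1.39647, 1.24698, 1.08509, 0.91242, 0.73068, 0.54168, 0.3473, 0.14946, -0.04986, -0.24869, -0.44504, -0.63697, -0.82257, -1.0, -1.16749, -1.32337, -1.4661, -1.59427, -1.70658, -1.80194, -1.87939, -1.93815, -1.97766, -1.99751].
ϑ = −N·λ_min/(λ_max−λ_min) = −63·(-2*cos(pi/63))/(2−(-2*cos(pi/63))) = 63*cos(pi/63)/(cos(pi/63) + 1).
ϑ(G) ≈ 31.48040933.
Lovász sandwich 31 ≤ 63*cos(pi/63)/(cos(pi/63) + 1) ≤ 32: both strict.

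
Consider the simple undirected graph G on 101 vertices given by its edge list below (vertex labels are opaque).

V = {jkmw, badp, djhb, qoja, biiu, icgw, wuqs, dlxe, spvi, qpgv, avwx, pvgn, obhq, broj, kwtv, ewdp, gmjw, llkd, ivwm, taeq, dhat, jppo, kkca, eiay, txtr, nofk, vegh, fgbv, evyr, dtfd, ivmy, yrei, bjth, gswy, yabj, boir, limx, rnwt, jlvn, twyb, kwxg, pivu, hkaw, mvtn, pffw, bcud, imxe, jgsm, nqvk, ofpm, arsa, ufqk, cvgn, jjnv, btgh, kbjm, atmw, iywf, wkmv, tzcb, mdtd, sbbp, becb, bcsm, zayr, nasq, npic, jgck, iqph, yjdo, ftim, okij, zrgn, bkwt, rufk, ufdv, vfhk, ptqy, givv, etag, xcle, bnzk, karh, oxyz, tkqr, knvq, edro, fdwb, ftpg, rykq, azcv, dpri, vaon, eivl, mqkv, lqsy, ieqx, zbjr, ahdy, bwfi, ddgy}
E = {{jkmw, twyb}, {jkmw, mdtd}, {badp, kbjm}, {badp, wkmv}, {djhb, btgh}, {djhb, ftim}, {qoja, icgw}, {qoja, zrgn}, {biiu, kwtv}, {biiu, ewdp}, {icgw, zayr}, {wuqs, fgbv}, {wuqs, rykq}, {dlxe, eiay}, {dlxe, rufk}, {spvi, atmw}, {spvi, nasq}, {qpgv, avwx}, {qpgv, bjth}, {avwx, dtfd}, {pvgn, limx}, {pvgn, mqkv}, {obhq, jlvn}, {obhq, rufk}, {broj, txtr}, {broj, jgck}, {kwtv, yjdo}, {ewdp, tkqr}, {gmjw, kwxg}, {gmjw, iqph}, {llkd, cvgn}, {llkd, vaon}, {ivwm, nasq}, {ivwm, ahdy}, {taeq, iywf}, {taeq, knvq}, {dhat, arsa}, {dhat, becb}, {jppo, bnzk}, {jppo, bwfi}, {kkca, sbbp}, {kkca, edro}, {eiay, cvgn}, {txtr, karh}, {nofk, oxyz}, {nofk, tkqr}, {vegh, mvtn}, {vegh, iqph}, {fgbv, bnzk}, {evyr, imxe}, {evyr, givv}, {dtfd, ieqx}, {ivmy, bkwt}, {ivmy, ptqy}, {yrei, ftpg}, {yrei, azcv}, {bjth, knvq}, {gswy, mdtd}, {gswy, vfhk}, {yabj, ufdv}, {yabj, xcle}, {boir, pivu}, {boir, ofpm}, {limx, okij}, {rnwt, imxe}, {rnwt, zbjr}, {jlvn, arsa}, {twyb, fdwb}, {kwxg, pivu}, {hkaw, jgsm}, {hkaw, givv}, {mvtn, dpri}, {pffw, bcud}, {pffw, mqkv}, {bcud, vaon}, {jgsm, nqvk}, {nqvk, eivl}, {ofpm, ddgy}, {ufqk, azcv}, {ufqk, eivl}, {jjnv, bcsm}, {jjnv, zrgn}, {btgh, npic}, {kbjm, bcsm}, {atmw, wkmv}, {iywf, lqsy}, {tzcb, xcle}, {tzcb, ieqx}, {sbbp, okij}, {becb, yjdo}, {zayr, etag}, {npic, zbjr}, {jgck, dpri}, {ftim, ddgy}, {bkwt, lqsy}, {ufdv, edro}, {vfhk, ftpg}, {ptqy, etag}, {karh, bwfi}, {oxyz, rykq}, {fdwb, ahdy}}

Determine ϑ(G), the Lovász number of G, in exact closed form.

101*cos(pi/101)/(cos(pi/101) + 1)

Vertex jlvn has 2 neighbors: obhq, arsa.
N(gmjw) = {kwxg, iqph}, |N(gmjw)| = 2.
Vertex tkqr has 2 neighbors: ewdp, nofk.
Vertex jgsm has 2 neighbors: hkaw, nqvk.
deg(v) = 2 for all v (|V|=101); this is C_{101}, the 101-cycle.
The 51 distinct eigenvalues: [2.0, 1.996, 1.985, 1.965, 1.938, 1.904, 1.862, 1.813, 1.757, 1.695, 1.625, 1.55, 1.468, 1.381, 1.288, 1.191, 1.088, 0.982, 0.872, 0.758, 0.642, 0.523, 0.402, 0.279, 0.155, 0.031, -0.093, -0.217, -0.34, -0.462, -0.582, -0.7, -0.815, -0.927, -1.036, -1.14, -1.24, -1.335, -1.425, -1.51, -1.588, -1.661, -1.727, -1.786, -1.839, -1.884, -1.922, -1.953, -1.976, -1.991, -1.999].
With N=101: ϑ(G) = 101·(-(-1)*2*cos(pi/101))/(2−(-2*cos(pi/101))) = 101*cos(pi/101)/(cos(pi/101) + 1).
= 50.487783173… (decimal).
α=50, χ(Ḡ)=51; ϑ=101*cos(pi/101)/(cos(pi/101) + 1) lies between (both strict).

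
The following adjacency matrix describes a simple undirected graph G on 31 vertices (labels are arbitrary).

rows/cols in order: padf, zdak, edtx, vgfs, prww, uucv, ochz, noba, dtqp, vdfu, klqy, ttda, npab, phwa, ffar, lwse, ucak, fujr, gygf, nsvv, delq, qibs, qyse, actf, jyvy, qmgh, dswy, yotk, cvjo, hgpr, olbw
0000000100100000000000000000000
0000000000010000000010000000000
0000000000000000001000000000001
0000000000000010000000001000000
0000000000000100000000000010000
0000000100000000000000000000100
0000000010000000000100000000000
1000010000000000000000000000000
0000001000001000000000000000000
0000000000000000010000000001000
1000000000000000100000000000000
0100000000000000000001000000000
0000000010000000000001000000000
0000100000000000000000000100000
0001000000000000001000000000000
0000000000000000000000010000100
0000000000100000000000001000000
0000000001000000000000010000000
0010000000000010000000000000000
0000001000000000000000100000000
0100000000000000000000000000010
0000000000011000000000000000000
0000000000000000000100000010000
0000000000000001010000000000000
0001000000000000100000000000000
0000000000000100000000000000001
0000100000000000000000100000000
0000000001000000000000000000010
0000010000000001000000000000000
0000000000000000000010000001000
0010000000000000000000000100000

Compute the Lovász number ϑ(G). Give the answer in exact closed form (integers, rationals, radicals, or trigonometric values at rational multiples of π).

31*cos(pi/31)/(cos(pi/31) + 1)

N(npab) = {dtqp, qibs}, |N(npab)| = 2.
deg(gygf) = 2; N(gygf) = {edtx, ffar}.
N(fujr) = {vdfu, actf}, |N(fujr)| = 2.
deg(ucak) = 2; N(ucak) = {klqy, jyvy}.
deg(v) = 2 for all v (|V|=31); this is C_{31}, the 31-cycle.
A has 16 distinct eigenvalues ≈ [2.0, 1.9591, 1.8379, 1.6415, 1.3779, 1.0579, 0.6946, 0.3029, -0.1013, -0.5013, -0.8808, -1.2242, -1.5175, -1.7487, -1.9083, -1.9897].
Lovász: ϑ = −31(-2*cos(pi/31))/(2+-(-1)*2*cos(pi/31)) = 31*cos(pi/31)/(cos(pi/31) + 1).
Numerically 15.460134989.
Check 15 ≤ 31*cos(pi/31)/(cos(pi/31) + 1) ≤ 16: both strict.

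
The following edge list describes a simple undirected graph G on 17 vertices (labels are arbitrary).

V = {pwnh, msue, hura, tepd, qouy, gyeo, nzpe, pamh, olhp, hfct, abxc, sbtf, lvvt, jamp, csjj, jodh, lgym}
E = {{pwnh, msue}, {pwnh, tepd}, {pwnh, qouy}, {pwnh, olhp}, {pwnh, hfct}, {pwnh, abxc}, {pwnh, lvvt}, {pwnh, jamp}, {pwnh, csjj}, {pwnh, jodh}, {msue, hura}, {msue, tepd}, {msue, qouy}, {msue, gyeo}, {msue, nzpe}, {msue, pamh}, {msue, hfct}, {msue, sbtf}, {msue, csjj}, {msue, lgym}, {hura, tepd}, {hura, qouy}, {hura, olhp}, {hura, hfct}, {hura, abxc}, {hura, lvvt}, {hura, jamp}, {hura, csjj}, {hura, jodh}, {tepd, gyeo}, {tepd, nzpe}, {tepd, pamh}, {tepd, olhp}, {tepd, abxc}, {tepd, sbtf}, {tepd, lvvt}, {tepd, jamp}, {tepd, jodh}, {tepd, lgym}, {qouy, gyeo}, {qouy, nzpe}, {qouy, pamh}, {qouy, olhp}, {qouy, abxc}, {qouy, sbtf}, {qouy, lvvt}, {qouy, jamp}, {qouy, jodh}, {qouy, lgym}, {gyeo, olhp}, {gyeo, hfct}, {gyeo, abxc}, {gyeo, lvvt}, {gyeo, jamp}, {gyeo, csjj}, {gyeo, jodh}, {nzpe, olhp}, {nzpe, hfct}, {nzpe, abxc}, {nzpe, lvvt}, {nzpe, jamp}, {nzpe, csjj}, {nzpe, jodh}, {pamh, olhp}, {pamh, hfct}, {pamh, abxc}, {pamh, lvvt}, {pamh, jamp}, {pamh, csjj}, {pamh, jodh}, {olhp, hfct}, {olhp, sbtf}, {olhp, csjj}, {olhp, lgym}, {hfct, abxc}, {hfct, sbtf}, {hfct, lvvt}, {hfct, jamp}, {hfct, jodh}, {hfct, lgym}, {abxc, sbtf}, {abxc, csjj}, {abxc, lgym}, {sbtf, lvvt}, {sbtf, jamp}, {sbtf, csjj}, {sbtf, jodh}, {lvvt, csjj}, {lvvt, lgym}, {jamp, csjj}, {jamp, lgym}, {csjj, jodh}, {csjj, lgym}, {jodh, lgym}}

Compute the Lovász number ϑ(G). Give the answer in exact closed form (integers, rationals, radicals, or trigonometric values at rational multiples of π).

N(olhp) = {pwnh, hura, tepd, qouy, gyeo, nzpe, pamh, hfct, sbtf, csjj, lgym}, |N(olhp)| = 11.
N(csjj) = {pwnh, msue, hura, gyeo, nzpe, pamh, olhp, abxc, sbtf, lvvt, jamp, jodh, lgym}, |N(csjj)| = 13.
N(sbtf) = {msue, tepd, qouy, olhp, hfct, abxc, lvvt, jamp, csjj, jodh}, |N(sbtf)| = 10.
deg(msue) = 11; N(msue) = {pwnh, hura, tepd, qouy, gyeo, nzpe, pamh, hfct, sbtf, csjj, lgym}.
K_{7,6,4} (perfect); ϑ(G) = α(G) = max{7,6,4} = 7.
≈ 7.0000 (to 4 d.p.).
α=7, χ(Ḡ)=7; ϑ=7 lies between (collapsed).

7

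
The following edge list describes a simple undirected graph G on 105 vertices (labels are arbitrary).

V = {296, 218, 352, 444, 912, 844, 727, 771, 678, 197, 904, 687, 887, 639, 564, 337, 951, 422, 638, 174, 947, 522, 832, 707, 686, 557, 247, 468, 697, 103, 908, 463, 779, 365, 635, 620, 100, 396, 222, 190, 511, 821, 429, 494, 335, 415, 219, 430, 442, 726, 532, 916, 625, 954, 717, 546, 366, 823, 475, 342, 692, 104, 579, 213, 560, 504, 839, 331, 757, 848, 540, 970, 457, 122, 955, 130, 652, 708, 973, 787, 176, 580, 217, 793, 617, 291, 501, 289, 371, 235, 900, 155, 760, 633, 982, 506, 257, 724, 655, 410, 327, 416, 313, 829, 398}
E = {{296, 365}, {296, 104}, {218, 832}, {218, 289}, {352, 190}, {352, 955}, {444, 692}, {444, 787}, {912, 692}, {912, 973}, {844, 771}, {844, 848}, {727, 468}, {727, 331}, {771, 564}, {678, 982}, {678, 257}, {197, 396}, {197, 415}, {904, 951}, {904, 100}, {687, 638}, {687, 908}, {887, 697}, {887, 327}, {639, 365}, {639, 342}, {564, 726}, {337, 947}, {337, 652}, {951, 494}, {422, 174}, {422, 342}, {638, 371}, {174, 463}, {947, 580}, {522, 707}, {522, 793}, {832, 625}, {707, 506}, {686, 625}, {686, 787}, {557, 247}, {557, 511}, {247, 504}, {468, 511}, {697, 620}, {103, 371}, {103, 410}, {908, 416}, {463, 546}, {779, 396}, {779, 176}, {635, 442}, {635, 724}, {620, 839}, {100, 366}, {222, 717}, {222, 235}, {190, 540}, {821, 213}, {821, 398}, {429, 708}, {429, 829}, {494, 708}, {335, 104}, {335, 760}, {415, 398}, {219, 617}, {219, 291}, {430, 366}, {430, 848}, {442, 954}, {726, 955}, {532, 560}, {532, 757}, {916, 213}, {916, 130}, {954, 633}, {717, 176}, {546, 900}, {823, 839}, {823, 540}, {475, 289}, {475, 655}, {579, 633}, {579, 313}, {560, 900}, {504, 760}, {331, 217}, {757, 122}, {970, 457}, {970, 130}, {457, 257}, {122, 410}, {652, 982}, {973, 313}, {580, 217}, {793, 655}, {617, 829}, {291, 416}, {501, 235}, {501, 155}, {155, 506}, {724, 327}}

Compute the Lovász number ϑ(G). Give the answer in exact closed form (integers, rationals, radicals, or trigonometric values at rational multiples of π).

105*cos(pi/105)/(cos(pi/105) + 1)

deg(468) = 2; N(468) = {727, 511}.
N(155) = {501, 506}, |N(155)| = 2.
N(579) = {633, 313}, |N(579)| = 2.
deg(726) = 2; N(726) = {564, 955}.
Regular of degree 2 on 105 vertices: a single 105-cycle (edge-transitive).
Distinct eigenvalues (to 4 d.p.): [2.0, 1.9964, 1.9857, 1.9679, 1.943, 1.9111, 1.8725, 1.8271, 1.7752, 1.7169, 1.6525, 1.5821, 1.5061, 1.4248, 1.3383, 1.247, 1.1512, 1.0514, 0.9477, 0.8407, 0.7307, 0.618, 0.5032, 0.3865, 0.2685, 0.1495, 0.0299, -0.0897, -0.2091, -0.3276, -0.445, -0.5609, -0.6747, -0.7861, -0.8946, -1.0, -1.1018, -1.1996, -1.2932, -1.3821, -1.4661, -1.5448, -1.618, -1.6854, -1.7468, -1.8019, -1.8506, -1.8927, -1.9279, -1.9563, -1.9777, -1.9919, -1.9991].
With N=105: ϑ(G) = 105·(-(-1)*2*cos(pi/105))/(2−(-2*cos(pi/105))) = 105*cos(pi/105)/(cos(pi/105) + 1).
ϑ(G) ≈ 52.48824872.
α=52, χ(Ḡ)=53; ϑ=105*cos(pi/105)/(cos(pi/105) + 1) lies between (both strict).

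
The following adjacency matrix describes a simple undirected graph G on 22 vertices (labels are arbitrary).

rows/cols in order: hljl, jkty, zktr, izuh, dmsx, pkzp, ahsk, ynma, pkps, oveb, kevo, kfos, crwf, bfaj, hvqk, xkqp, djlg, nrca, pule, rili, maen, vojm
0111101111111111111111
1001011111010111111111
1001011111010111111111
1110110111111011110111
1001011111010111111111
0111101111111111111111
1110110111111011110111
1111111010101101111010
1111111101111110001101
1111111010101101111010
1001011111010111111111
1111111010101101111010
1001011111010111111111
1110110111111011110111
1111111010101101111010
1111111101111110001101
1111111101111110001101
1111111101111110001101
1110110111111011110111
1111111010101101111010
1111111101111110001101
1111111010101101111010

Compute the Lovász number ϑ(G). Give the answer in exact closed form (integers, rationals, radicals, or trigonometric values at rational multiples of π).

N(ynma) = {hljl, jkty, zktr, izuh, dmsx, pkzp, ahsk, pkps, kevo, crwf, bfaj, xkqp, djlg, nrca, pule, maen}, |N(ynma)| = 16.
N(bfaj) = {hljl, jkty, zktr, dmsx, pkzp, ynma, pkps, oveb, kevo, kfos, crwf, hvqk, xkqp, djlg, nrca, rili, maen, vojm}, |N(bfaj)| = 18.
N(zktr) = {hljl, izuh, pkzp, ahsk, ynma, pkps, oveb, kfos, bfaj, hvqk, xkqp, djlg, nrca, pule, rili, maen, vojm}, |N(zktr)| = 17.
deg(pkzp) = 20; N(pkzp) = {jkty, zktr, izuh, dmsx, ahsk, ynma, pkps, oveb, kevo, kfos, crwf, bfaj, hvqk, xkqp, djlg, nrca, pule, rili, maen, vojm}.
Complete 5-partite, parts [6, 5, 5, 4, 2]: perfect, ϑ = α = 6.
= 6.00000000… (decimal).
6 ≤ 6 ≤ 6: collapsed.

6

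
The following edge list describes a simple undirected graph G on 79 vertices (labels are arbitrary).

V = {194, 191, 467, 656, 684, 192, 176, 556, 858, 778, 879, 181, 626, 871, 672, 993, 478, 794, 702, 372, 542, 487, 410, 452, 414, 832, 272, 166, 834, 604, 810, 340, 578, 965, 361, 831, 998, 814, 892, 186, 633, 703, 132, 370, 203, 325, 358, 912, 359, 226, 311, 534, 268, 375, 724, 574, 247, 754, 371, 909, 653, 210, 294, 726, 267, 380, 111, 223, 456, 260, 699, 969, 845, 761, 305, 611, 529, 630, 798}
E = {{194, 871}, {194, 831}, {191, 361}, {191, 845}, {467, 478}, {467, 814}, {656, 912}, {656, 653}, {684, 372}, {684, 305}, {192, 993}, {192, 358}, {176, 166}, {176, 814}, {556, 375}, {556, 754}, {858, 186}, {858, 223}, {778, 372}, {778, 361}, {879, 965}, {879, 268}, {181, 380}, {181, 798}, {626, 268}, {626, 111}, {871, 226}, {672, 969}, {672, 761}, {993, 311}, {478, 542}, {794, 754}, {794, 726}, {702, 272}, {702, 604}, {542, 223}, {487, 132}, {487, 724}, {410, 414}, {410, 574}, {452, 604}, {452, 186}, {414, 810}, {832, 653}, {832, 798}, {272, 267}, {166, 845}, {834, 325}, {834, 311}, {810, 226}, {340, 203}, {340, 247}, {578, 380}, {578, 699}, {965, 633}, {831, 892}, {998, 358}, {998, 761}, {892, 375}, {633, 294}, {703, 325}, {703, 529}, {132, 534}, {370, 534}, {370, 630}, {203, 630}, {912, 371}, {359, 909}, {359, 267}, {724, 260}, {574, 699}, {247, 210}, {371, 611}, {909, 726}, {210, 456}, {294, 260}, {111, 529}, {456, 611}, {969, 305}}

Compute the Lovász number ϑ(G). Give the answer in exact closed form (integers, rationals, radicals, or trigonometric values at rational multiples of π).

79*cos(pi/79)/(cos(pi/79) + 1)

N(358) = {192, 998}, |N(358)| = 2.
deg(912) = 2; N(912) = {656, 371}.
deg(272) = 2; N(272) = {702, 267}.
deg(260) = 2; N(260) = {724, 294}.
79-vertex 2-regular graph: the odd cycle C_{79}.
The 40 distinct eigenvalues: [2.0, 1.99368, 1.97475, 1.94334, 1.89964, 1.84393, 1.77657, 1.69797, 1.60863, 1.50913, 1.40008, 1.28219, 1.15618, 1.02287, 0.88309, 0.73773, 0.5877, 0.43396, 0.27747, 0.11923, -0.03976, -0.19851, -0.356, -0.51123, -0.66324, -0.81105, -0.95374, -1.09039, -1.22015, -1.3422, -1.45576, -1.56011, -1.65461, -1.73864, -1.81168, -1.87327, -1.92301, -1.96059, -1.98578, -1.99842].
ϑ = −N·λ_min/(λ_max−λ_min) = −79·(-2*cos(pi/79))/(2−(-2*cos(pi/79))) = 79*cos(pi/79)/(cos(pi/79) + 1).
≈ 39.48437942 (to 8 d.p.).
Check 39 ≤ 79*cos(pi/79)/(cos(pi/79) + 1) ≤ 40: both strict.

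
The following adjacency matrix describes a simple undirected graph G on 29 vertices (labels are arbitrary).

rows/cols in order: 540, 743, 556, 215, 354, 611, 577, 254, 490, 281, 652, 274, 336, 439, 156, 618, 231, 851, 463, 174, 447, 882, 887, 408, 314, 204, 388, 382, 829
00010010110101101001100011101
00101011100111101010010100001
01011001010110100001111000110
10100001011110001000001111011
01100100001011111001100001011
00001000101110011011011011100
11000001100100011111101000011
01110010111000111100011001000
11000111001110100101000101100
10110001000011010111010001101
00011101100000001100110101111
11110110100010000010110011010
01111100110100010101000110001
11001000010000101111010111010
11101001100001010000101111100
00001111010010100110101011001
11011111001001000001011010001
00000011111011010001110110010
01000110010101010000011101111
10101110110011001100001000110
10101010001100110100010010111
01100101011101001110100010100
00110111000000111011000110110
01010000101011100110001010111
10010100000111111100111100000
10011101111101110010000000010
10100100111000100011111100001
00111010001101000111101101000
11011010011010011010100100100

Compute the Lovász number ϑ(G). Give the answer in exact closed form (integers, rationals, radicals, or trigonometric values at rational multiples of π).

deg(887) = 14; N(887) = {556, 215, 611, 577, 254, 156, 618, 231, 463, 174, 408, 314, 388, 382}.
N(463) = {743, 611, 577, 281, 274, 439, 618, 882, 887, 408, 204, 388, 382, 829}, |N(463)| = 14.
deg(336) = 14; N(336) = {743, 556, 215, 354, 611, 490, 281, 274, 618, 851, 174, 408, 314, 829}.
N(577) = {540, 743, 254, 490, 274, 618, 231, 851, 463, 174, 447, 887, 382, 829}, |N(577)| = 14.
Every vertex has degree 14 (N=29); Paley(29): SR with (k,λ,μ)=(14,6,7).
A has 3 distinct eigenvalues ≈ [14.0, 2.1926, -3.1926].
With N=29: ϑ(G) = 29·(-(-sqrt(29)/2 - 1/2))/(14−(-sqrt(29)/2 - 1/2)) = sqrt(29).
≈ 5.3851648 (to 7 d.p.).

sqrt(29)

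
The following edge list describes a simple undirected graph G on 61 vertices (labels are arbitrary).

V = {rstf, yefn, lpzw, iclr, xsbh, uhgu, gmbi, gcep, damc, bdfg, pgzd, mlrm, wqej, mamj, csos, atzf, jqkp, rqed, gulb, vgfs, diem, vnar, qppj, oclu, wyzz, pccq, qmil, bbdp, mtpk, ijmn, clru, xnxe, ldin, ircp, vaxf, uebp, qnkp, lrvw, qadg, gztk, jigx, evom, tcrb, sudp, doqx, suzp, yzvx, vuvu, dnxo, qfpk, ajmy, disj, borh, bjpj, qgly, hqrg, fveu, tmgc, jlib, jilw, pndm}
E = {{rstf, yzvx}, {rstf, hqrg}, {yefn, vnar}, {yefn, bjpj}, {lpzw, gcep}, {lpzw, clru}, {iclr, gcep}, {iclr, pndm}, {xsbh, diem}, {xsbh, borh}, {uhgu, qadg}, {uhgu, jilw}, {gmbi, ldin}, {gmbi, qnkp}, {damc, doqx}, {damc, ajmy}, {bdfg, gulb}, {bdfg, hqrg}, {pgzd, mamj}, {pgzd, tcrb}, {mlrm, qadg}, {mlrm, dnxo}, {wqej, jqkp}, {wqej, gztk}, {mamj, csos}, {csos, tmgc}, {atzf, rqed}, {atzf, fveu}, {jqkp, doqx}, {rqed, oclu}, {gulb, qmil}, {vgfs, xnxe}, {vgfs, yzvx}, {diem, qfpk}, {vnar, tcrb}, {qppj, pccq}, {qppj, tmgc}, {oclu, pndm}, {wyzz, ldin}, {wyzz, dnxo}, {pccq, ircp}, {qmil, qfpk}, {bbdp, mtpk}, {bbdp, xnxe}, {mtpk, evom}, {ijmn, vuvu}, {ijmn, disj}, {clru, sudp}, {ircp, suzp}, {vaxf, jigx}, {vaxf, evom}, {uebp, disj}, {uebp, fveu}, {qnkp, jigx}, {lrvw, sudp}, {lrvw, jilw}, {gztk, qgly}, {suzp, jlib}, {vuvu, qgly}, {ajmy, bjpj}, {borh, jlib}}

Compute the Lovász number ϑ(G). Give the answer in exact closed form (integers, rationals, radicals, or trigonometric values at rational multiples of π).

61*cos(pi/61)/(cos(pi/61) + 1)

deg(wqej) = 2; N(wqej) = {jqkp, gztk}.
N(jqkp) = {wqej, doqx}, |N(jqkp)| = 2.
Vertex rqed has 2 neighbors: atzf, oclu.
N(yefn) = {vnar, bjpj}, |N(yefn)| = 2.
Every vertex has degree 2 (N=61); this is C_{61}, the 61-cycle.
spec(A) ≈ [2.0, 1.9894, 1.957711, 1.905271, 1.832634, 1.74057, 1.630057, 1.502264, 1.358547, 1.200429, 1.029586, 0.847829, 0.657085, 0.459375, 0.256797, 0.051496, -0.154351, -0.358562, -0.558971, -0.753456, -0.939953, -1.116487, -1.281186, -1.432304, -1.56824, -1.687551, -1.788974, -1.871434, -1.934055, -1.976176, -1.997348] (distinct, 6 d.p.).
Lovász: ϑ = −61(-2*cos(pi/61))/(2+-(-1)*2*cos(pi/61)) = 61*cos(pi/61)/(cos(pi/61) + 1).
ϑ(G) ≈ 30.4798.
α=30, χ(Ḡ)=31; ϑ=61*cos(pi/61)/(cos(pi/61) + 1) lies between (both strict).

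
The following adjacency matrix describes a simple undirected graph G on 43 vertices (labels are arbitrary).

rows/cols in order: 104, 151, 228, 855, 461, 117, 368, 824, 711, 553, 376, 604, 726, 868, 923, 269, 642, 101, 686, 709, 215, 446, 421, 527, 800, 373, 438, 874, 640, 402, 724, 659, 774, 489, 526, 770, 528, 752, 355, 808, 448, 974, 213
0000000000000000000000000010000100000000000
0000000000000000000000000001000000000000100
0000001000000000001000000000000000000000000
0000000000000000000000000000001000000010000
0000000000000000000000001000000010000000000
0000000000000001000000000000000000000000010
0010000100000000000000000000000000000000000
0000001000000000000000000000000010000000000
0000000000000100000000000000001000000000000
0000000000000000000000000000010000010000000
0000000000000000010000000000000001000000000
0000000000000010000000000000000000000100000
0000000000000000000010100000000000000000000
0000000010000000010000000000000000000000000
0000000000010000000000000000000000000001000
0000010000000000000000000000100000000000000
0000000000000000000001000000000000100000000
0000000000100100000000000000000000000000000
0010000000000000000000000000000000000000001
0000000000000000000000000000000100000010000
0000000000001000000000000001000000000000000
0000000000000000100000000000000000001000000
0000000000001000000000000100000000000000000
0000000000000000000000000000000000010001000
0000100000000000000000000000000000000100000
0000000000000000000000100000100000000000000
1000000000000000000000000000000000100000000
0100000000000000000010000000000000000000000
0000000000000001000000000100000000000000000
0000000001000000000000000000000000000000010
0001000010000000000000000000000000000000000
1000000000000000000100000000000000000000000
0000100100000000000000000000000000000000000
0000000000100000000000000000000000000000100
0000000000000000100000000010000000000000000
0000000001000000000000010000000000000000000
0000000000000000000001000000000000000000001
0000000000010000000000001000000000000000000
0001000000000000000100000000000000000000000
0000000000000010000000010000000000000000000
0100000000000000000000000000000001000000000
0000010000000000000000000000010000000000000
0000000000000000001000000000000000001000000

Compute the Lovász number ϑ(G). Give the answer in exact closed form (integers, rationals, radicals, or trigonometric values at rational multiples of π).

deg(855) = 2; N(855) = {724, 355}.
deg(923) = 2; N(923) = {604, 808}.
Vertex 874 has 2 neighbors: 151, 215.
N(604) = {923, 752}, |N(604)| = 2.
deg(v) = 2 for all v (|V|=43); this is C_{43}, the 43-cycle.
spec(A) ≈ [2.0, 1.97869, 1.9152, 1.8109, 1.668, 1.48954, 1.27935, 1.04188, 0.78221, 0.50587, 0.21874, -0.07304, -0.36327, -0.64576, -0.91448, -1.16372, -1.38815, -1.58299, -1.7441, -1.86803, -1.95215, -1.99466] (distinct, 5 d.p.).
With N=43: ϑ(G) = 43·(-(-1)*2*cos(pi/43))/(2−(-2*cos(pi/43))) = 43*cos(pi/43)/(cos(pi/43) + 1).
Numerically 21.4712837.
α=21, χ(Ḡ)=22; ϑ=43*cos(pi/43)/(cos(pi/43) + 1) lies between (both strict).

43*cos(pi/43)/(cos(pi/43) + 1)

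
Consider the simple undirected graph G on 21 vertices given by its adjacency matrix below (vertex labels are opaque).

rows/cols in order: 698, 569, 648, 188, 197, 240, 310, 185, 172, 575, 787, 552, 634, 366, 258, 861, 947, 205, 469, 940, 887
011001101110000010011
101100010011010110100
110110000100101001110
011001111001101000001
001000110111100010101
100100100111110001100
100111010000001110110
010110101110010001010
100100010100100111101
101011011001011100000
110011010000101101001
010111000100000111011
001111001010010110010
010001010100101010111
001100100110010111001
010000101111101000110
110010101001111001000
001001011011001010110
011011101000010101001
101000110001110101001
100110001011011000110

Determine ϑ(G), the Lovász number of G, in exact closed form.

Vertex 569 has 10 neighbors: 698, 648, 188, 185, 787, 552, 366, 861, 947, 469.
deg(188) = 10; N(188) = {569, 648, 240, 310, 185, 172, 552, 634, 258, 887}.
Vertex 552 has 10 neighbors: 569, 188, 197, 240, 575, 861, 947, 205, 940, 887.
Vertex 634 has 10 neighbors: 648, 188, 197, 240, 172, 787, 366, 861, 947, 940.
deg(v) = 10 for all v (|V|=21); this is K(7,2), the Kneser graph.
spec(A) ≈ [10.0, 1.0, -4.0] (distinct, 5 d.p.).
−21·(-4) / ((10)−(-4)) = 6 = ϑ(G).
Numerically 6.0000.

6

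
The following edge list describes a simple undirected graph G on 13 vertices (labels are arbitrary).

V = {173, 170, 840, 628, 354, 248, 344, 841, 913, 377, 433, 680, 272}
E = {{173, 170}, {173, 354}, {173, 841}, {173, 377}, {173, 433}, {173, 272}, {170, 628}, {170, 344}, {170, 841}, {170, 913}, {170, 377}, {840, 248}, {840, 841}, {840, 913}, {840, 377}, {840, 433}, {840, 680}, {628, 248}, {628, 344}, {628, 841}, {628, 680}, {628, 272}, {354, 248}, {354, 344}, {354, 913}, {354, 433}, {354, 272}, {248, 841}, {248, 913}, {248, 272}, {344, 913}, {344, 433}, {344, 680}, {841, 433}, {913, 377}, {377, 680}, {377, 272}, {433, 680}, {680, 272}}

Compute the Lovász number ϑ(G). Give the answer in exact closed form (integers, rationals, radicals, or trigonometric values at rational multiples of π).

sqrt(13)

deg(841) = 6; N(841) = {173, 170, 840, 628, 248, 433}.
Vertex 433 has 6 neighbors: 173, 840, 354, 344, 841, 680.
N(272) = {173, 628, 354, 248, 377, 680}, |N(272)| = 6.
deg(680) = 6; N(680) = {840, 628, 344, 377, 433, 272}.
G on 13 vertices is 6-regular; Paley(13): SR with (k,λ,μ)=(6,2,3).
A has 3 distinct eigenvalues ≈ [6.0, 1.302776, -2.302776].
−13·(-sqrt(13)/2 - 1/2) / ((6)−(-sqrt(13)/2 - 1/2)) = sqrt(13) = ϑ(G).
= 3.60555… (decimal).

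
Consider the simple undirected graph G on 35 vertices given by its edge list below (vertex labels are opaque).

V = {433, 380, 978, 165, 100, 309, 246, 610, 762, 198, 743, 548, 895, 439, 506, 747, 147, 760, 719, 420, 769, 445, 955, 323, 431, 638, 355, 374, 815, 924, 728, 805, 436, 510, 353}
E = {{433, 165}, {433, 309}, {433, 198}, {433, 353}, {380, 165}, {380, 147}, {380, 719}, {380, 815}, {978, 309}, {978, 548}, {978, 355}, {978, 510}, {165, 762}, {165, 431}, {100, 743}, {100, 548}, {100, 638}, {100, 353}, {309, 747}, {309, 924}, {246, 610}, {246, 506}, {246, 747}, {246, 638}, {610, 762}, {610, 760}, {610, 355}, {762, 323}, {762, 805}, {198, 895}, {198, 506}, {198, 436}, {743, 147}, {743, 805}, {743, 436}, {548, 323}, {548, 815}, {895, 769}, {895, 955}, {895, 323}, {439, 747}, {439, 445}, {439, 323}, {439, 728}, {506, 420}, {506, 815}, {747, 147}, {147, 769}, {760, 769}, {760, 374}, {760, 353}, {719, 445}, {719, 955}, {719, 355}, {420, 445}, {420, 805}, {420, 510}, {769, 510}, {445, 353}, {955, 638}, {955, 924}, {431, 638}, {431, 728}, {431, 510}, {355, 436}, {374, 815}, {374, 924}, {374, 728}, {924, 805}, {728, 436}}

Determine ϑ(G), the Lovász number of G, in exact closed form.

15

deg(760) = 4; N(760) = {610, 769, 374, 353}.
N(747) = {309, 246, 439, 147}, |N(747)| = 4.
N(506) = {246, 198, 420, 815}, |N(506)| = 4.
N(436) = {198, 743, 355, 728}, |N(436)| = 4.
4-regular, N=35; this is K(7,3), the Kneser graph.
spec(A) ≈ [4.0, 2.0, -1.0, -3.0] (distinct, 6 d.p.).
−35·(-3) / ((4)−(-3)) = 15 = ϑ(G).
≈ 15.0000000 (to 7 d.p.).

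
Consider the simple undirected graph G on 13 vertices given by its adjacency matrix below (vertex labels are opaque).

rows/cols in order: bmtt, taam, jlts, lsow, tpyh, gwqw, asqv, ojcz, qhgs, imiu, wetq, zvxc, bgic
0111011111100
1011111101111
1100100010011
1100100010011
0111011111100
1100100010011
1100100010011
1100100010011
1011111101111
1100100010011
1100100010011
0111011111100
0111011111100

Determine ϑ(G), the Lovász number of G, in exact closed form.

deg(bgic) = 9; N(bgic) = {taam, jlts, lsow, gwqw, asqv, ojcz, qhgs, imiu, wetq}.
deg(lsow) = 6; N(lsow) = {bmtt, taam, tpyh, qhgs, zvxc, bgic}.
N(jlts) = {bmtt, taam, tpyh, qhgs, zvxc, bgic}, |N(jlts)| = 6.
deg(qhgs) = 11; N(qhgs) = {bmtt, jlts, lsow, tpyh, gwqw, asqv, ojcz, imiu, wetq, zvxc, bgic}.
Complete multipartite on [7, 4, 2]: sandwich collapses at ϑ=7.
Numerically 7.0000.
7 ≤ 7 ≤ 7: collapsed.

7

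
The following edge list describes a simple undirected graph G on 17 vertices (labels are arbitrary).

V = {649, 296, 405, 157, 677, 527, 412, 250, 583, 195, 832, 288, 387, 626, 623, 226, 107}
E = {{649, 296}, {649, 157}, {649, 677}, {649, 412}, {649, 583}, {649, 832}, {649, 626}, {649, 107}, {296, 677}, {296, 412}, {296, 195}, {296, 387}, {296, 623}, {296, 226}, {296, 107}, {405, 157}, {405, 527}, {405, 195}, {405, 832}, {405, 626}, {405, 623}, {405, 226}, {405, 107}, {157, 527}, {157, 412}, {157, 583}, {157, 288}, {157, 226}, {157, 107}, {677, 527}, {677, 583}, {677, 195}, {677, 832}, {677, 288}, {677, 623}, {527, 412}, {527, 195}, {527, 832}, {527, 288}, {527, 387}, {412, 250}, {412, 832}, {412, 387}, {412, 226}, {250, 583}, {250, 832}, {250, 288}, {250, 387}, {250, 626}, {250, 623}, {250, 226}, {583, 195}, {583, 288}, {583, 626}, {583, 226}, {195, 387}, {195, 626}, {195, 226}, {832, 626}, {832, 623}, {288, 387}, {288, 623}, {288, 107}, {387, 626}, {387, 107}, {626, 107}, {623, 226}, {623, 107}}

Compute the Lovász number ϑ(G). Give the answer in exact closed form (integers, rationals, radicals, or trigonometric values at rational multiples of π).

sqrt(17)

Vertex 226 has 8 neighbors: 296, 405, 157, 412, 250, 583, 195, 623.
Vertex 832 has 8 neighbors: 649, 405, 677, 527, 412, 250, 626, 623.
N(250) = {412, 583, 832, 288, 387, 626, 623, 226}, |N(250)| = 8.
Vertex 583 has 8 neighbors: 649, 157, 677, 250, 195, 288, 626, 226.
Regular of degree 8 on 17 vertices: SR(17,8,3,4) — a Paley graph.
Distinct eigenvalues (to 4 d.p.): [8.0, 1.5616, -2.5616].
λ_max=8, λ_min=-sqrt(17)/2 - 1/2; ϑ = −17·λ_min/(λ_max−λ_min) = sqrt(17).
= 4.1231056… (decimal).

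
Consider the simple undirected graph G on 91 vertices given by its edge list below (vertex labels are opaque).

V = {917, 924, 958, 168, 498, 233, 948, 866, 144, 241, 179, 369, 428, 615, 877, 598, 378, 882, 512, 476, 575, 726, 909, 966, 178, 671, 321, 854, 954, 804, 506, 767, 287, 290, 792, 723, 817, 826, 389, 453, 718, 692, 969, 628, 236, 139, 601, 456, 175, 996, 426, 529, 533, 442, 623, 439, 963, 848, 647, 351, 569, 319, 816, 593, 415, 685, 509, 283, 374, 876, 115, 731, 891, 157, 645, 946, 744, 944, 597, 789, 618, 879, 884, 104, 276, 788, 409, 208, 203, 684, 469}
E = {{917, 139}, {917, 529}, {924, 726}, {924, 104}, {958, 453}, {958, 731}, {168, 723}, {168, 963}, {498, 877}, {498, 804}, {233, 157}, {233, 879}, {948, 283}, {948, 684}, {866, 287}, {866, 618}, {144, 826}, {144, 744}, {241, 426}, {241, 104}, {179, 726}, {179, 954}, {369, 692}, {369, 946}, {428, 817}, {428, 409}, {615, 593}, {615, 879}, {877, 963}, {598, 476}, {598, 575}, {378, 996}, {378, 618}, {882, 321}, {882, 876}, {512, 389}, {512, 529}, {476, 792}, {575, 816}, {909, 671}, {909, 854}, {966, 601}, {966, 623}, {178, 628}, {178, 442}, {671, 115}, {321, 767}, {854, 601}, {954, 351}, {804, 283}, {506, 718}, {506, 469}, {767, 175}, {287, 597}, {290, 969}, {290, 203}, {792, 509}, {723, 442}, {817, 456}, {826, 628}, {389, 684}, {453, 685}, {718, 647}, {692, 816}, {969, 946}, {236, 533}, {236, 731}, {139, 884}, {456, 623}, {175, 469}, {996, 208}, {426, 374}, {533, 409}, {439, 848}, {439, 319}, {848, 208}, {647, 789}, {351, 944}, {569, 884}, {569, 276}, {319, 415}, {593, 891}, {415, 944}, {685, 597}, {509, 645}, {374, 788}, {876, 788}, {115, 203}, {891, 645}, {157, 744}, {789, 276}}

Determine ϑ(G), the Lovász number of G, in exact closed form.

91*cos(pi/91)/(cos(pi/91) + 1)

Vertex 891 has 2 neighbors: 593, 645.
N(744) = {144, 157}, |N(744)| = 2.
Vertex 789 has 2 neighbors: 647, 276.
Vertex 723 has 2 neighbors: 168, 442.
deg(v) = 2 for all v (|V|=91); this is C_{91}, the 91-cycle.
The 46 distinct eigenvalues: [2.0, 1.995, 1.981, 1.957, 1.924, 1.882, 1.831, 1.771, 1.703, 1.626, 1.542, 1.45, 1.352, 1.247, 1.136, 1.02, 0.899, 0.773, 0.644, 0.512, 0.377, 0.241, 0.104, -0.035, -0.172, -0.309, -0.445, -0.579, -0.709, -0.837, -0.96, -1.079, -1.192, -1.3, -1.402, -1.497, -1.585, -1.665, -1.738, -1.802, -1.858, -1.904, -1.942, -1.97, -1.989, -1.999].
−91·(-2*cos(pi/91)) / ((2)−(-2*cos(pi/91))) = 91*cos(pi/91)/(cos(pi/91) + 1) = ϑ(G).
≈ 45.48644016 (to 8 d.p.).
Check 45 ≤ 91*cos(pi/91)/(cos(pi/91) + 1) ≤ 46: both strict.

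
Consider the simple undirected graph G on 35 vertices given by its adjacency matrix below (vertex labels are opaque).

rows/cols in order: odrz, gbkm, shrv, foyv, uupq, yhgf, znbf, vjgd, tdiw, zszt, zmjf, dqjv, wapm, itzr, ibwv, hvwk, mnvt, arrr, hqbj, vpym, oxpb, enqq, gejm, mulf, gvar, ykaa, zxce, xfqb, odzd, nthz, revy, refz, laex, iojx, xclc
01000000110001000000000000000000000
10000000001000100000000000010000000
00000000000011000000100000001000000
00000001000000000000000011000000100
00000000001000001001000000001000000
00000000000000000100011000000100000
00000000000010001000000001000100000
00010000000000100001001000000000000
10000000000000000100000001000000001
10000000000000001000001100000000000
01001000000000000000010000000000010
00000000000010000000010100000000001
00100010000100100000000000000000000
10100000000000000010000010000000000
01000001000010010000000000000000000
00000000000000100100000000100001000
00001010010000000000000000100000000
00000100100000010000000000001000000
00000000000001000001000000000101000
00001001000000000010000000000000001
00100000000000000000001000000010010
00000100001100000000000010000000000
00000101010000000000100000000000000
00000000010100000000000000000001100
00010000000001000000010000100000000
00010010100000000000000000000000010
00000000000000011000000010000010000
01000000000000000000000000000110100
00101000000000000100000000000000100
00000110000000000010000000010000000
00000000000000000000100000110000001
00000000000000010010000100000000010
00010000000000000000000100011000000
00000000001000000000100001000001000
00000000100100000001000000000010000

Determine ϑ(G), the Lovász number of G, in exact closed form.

15

N(revy) = {oxpb, zxce, xfqb, xclc}, |N(revy)| = 4.
Vertex hvwk has 4 neighbors: ibwv, arrr, zxce, refz.
deg(zszt) = 4; N(zszt) = {odrz, mnvt, gejm, mulf}.
N(dqjv) = {wapm, enqq, mulf, xclc}, |N(dqjv)| = 4.
Every vertex has degree 4 (N=35); Kneser-type, 3-subsets of [7].
The 4 distinct eigenvalues: [4.0, 2.0, -1.0, -3.0].
ϑ = −N·λ_min/(λ_max−λ_min) = −35·(-3)/(4−(-3)) = 15.
Numerically 15.00000.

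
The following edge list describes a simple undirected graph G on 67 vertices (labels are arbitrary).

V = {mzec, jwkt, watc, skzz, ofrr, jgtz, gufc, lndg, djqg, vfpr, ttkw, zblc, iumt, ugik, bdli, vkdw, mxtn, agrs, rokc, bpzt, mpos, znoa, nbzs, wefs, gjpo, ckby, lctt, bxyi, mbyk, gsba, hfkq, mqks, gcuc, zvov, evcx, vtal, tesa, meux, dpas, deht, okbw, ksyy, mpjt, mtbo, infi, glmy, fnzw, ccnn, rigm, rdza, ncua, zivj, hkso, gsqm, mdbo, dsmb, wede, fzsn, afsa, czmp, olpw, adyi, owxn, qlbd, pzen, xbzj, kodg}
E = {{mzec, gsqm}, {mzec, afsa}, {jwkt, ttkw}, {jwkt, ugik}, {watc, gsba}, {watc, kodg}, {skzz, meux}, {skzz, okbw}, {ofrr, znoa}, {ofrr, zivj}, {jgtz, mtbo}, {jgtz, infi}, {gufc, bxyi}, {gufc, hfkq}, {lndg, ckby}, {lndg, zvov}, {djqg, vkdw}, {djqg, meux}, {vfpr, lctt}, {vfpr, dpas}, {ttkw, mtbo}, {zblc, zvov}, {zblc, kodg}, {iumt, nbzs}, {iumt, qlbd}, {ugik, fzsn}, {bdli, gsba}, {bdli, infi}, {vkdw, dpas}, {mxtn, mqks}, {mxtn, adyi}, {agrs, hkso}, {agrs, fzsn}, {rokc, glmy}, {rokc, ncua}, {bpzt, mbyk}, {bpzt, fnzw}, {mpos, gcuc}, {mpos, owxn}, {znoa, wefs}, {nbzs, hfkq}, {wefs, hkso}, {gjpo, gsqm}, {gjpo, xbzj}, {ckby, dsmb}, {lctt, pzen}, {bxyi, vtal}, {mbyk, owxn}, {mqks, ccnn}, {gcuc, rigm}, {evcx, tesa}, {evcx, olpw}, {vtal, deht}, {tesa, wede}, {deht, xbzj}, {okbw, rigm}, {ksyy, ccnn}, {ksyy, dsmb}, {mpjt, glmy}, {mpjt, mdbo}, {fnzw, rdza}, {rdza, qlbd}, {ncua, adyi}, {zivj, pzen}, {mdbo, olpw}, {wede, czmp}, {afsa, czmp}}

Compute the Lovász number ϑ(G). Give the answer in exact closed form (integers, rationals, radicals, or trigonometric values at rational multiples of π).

67*cos(pi/67)/(cos(pi/67) + 1)

N(lndg) = {ckby, zvov}, |N(lndg)| = 2.
N(ncua) = {rokc, adyi}, |N(ncua)| = 2.
deg(gcuc) = 2; N(gcuc) = {mpos, rigm}.
deg(ksyy) = 2; N(ksyy) = {ccnn, dsmb}.
67-vertex 2-regular graph: connected 2-regular on 67 ⇒ C_{67}.
Distinct eigenvalues (to 5 d.p.): [2.0, 1.99121, 1.96493, 1.92137, 1.86093, 1.78414, 1.69166, 1.58432, 1.46306, 1.32894, 1.18314, 1.02695, 0.86173, 0.68893, 0.51009, 0.32675, 0.14055, -0.04689, -0.23391, -0.41888, -0.60017, -0.77618, -0.94538, -1.10626, -1.25743, -1.39754, -1.52537, -1.6398, -1.73981, -1.82454, -1.89323, -1.94529, -1.98025, -1.9978].
Lovász (edge-transitive): ϑ = −67·(-2*cos(pi/67))/((2)−(-2*cos(pi/67))) = 67*cos(pi/67)/(cos(pi/67) + 1).
≈ 33.4816 (to 4 d.p.).
33 ≤ 67*cos(pi/67)/(cos(pi/67) + 1) ≤ 34: both strict.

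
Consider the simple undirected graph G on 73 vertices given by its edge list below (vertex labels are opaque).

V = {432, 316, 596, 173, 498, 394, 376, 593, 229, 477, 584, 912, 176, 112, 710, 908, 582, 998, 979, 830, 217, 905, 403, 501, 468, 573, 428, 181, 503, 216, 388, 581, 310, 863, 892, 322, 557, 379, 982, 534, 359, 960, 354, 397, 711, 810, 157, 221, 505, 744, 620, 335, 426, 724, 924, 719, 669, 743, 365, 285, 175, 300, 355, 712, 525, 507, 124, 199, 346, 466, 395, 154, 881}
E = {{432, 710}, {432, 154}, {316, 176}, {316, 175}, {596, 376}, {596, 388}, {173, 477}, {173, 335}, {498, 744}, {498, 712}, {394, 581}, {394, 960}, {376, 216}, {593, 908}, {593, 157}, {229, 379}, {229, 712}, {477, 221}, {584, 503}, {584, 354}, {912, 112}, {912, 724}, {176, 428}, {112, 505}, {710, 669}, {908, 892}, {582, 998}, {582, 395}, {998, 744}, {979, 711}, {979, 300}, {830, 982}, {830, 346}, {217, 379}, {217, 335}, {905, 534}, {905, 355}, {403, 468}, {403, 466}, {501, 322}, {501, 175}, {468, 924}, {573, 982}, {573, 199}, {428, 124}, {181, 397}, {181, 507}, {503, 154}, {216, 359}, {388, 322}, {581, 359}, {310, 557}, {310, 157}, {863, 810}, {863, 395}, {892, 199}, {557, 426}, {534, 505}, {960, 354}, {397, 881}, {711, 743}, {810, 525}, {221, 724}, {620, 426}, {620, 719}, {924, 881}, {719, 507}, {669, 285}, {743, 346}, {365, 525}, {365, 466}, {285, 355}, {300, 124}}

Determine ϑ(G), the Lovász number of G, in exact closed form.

73*cos(pi/73)/(cos(pi/73) + 1)

deg(863) = 2; N(863) = {810, 395}.
N(468) = {403, 924}, |N(468)| = 2.
deg(426) = 2; N(426) = {557, 620}.
Vertex 743 has 2 neighbors: 711, 346.
73-vertex 2-regular graph: connected 2-regular on 73 ⇒ C_{73}.
spec(A) ≈ [2.0, 1.993, 1.97, 1.934, 1.883, 1.818, 1.739, 1.648, 1.544, 1.429, 1.304, 1.169, 1.025, 0.873, 0.715, 0.552, 0.385, 0.215, 0.043, -0.129, -0.3, -0.469, -0.634, -0.795, -0.95, -1.098, -1.237, -1.368, -1.488, -1.598, -1.695, -1.78, -1.852, -1.91, -1.954, -1.983, -1.998] (distinct, 3 d.p.).
Lovász (edge-transitive): ϑ = −73·(-2*cos(pi/73))/((2)−(-2*cos(pi/73))) = 73*cos(pi/73)/(cos(pi/73) + 1).
ϑ(G) ≈ 36.483094774.
Sandwich: α(G)=36 ≤ ϑ(G)=73*cos(pi/73)/(cos(pi/73) + 1) ≤ χ(Ḡ)=37 (both strict).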